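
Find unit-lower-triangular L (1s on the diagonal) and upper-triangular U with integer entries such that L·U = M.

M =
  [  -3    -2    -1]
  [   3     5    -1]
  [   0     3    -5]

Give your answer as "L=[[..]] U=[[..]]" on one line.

L=[[1,0,0],[-1,1,0],[0,1,1]] U=[[-3,-2,-1],[0,3,-2],[0,0,-3]]

  R1 -= -1·R0 → [0,3,-2]
  R2 -= 0·R0 → [0,3,-5]
  R2 -= 1·R1 → [0,0,-3]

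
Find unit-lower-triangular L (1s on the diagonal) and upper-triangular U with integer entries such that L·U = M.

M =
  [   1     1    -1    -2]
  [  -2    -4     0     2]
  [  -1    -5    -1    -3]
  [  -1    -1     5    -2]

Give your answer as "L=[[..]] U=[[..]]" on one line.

  R1 -= -2·R0 → [0,-2,-2,-2]
  R2 -= -1·R0 → [0,-4,-2,-5]
  R3 -= -1·R0 → [0,0,4,-4]
  R2 -= 2·R1 → [0,0,2,-1]
  R3 -= 0·R1 → [0,0,4,-4]
  R3 -= 2·R2 → [0,0,0,-2]

L=[[1,0,0,0],[-2,1,0,0],[-1,2,1,0],[-1,0,2,1]] U=[[1,1,-1,-2],[0,-2,-2,-2],[0,0,2,-1],[0,0,0,-2]]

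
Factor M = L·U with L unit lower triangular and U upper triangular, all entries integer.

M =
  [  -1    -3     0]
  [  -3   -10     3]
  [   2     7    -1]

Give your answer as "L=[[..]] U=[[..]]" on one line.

L=[[1,0,0],[3,1,0],[-2,-1,1]] U=[[-1,-3,0],[0,-1,3],[0,0,2]]

  row1 -= 3·row0 → [0,-1,3]
  row2 -= -2·row0 → [0,1,-1]
  row2 -= -1·row1 → [0,0,2]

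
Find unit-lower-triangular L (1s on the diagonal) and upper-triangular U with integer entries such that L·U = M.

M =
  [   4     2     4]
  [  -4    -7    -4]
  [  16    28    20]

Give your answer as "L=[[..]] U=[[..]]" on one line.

  R1 -= -1·R0 → [0,-5,0]
  R2 -= 4·R0 → [0,20,4]
  R2 -= -4·R1 → [0,0,4]

L=[[1,0,0],[-1,1,0],[4,-4,1]] U=[[4,2,4],[0,-5,0],[0,0,4]]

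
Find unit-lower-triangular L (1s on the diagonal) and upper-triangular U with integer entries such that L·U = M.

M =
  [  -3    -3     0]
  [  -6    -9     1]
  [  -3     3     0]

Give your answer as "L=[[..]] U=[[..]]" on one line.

  row1 -= 2·row0 → [0,-3,1]
  row2 -= 1·row0 → [0,6,0]
  row2 -= -2·row1 → [0,0,2]

L=[[1,0,0],[2,1,0],[1,-2,1]] U=[[-3,-3,0],[0,-3,1],[0,0,2]]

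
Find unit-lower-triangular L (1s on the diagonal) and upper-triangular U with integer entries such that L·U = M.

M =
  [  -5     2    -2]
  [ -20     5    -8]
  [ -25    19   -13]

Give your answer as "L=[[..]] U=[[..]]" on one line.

  row1 -= 4·row0 → [0,-3,0]
  row2 -= 5·row0 → [0,9,-3]
  row2 -= -3·row1 → [0,0,-3]

L=[[1,0,0],[4,1,0],[5,-3,1]] U=[[-5,2,-2],[0,-3,0],[0,0,-3]]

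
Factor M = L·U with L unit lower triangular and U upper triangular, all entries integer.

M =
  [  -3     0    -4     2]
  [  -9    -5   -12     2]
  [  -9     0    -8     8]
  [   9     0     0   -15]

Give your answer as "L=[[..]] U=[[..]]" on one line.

L=[[1,0,0,0],[3,1,0,0],[3,0,1,0],[-3,0,-3,1]] U=[[-3,0,-4,2],[0,-5,0,-4],[0,0,4,2],[0,0,0,-3]]

  r1 -= 3·r0 → [0,-5,0,-4]
  r2 -= 3·r0 → [0,0,4,2]
  r3 -= -3·r0 → [0,0,-12,-9]
  r2 -= 0·r1 → [0,0,4,2]
  r3 -= 0·r1 → [0,0,-12,-9]
  r3 -= -3·r2 → [0,0,0,-3]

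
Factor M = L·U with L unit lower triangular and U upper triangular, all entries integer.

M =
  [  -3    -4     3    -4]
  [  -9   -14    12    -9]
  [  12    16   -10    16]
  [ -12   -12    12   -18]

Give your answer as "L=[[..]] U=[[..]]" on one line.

L=[[1,0,0,0],[3,1,0,0],[-4,0,1,0],[4,-2,3,1]] U=[[-3,-4,3,-4],[0,-2,3,3],[0,0,2,0],[0,0,0,4]]

  R1 -= 3·R0 → [0,-2,3,3]
  R2 -= -4·R0 → [0,0,2,0]
  R3 -= 4·R0 → [0,4,0,-2]
  R2 -= 0·R1 → [0,0,2,0]
  R3 -= -2·R1 → [0,0,6,4]
  R3 -= 3·R2 → [0,0,0,4]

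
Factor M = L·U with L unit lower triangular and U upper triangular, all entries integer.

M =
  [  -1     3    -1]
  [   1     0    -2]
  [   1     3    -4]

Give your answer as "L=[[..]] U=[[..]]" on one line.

L=[[1,0,0],[-1,1,0],[-1,2,1]] U=[[-1,3,-1],[0,3,-3],[0,0,1]]

  r1 -= -1·r0 → [0,3,-3]
  r2 -= -1·r0 → [0,6,-5]
  r2 -= 2·r1 → [0,0,1]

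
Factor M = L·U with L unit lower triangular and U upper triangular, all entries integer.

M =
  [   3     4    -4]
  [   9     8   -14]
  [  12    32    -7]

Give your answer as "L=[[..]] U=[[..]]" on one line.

L=[[1,0,0],[3,1,0],[4,-4,1]] U=[[3,4,-4],[0,-4,-2],[0,0,1]]

  R1 -= 3·R0 → [0,-4,-2]
  R2 -= 4·R0 → [0,16,9]
  R2 -= -4·R1 → [0,0,1]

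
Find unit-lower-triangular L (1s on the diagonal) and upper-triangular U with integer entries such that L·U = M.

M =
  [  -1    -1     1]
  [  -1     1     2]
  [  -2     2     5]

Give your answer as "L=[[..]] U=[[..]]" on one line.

L=[[1,0,0],[1,1,0],[2,2,1]] U=[[-1,-1,1],[0,2,1],[0,0,1]]

  R1 -= 1·R0 → [0,2,1]
  R2 -= 2·R0 → [0,4,3]
  R2 -= 2·R1 → [0,0,1]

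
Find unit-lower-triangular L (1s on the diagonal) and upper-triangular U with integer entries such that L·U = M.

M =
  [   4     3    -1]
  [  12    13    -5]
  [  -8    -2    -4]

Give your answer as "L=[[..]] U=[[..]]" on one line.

  row1 -= 3·row0 → [0,4,-2]
  row2 -= -2·row0 → [0,4,-6]
  row2 -= 1·row1 → [0,0,-4]

L=[[1,0,0],[3,1,0],[-2,1,1]] U=[[4,3,-1],[0,4,-2],[0,0,-4]]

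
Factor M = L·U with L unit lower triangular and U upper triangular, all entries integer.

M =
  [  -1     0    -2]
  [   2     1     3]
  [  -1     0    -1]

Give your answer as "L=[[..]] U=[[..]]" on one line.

  R1 -= -2·R0 → [0,1,-1]
  R2 -= 1·R0 → [0,0,1]
  R2 -= 0·R1 → [0,0,1]

L=[[1,0,0],[-2,1,0],[1,0,1]] U=[[-1,0,-2],[0,1,-1],[0,0,1]]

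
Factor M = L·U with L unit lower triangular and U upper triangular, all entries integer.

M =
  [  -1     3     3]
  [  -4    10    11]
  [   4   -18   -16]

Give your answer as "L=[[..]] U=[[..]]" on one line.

L=[[1,0,0],[4,1,0],[-4,3,1]] U=[[-1,3,3],[0,-2,-1],[0,0,-1]]

  R1 -= 4·R0 → [0,-2,-1]
  R2 -= -4·R0 → [0,-6,-4]
  R2 -= 3·R1 → [0,0,-1]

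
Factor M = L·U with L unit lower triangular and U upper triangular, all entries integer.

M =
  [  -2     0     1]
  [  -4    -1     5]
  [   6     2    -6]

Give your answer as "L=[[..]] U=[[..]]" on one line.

  R1 -= 2·R0 → [0,-1,3]
  R2 -= -3·R0 → [0,2,-3]
  R2 -= -2·R1 → [0,0,3]

L=[[1,0,0],[2,1,0],[-3,-2,1]] U=[[-2,0,1],[0,-1,3],[0,0,3]]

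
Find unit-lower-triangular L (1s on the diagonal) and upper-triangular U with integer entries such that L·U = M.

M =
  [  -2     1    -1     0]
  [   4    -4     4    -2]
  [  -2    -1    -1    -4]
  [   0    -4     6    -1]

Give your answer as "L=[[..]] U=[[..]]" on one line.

  row1 -= -2·row0 → [0,-2,2,-2]
  row2 -= 1·row0 → [0,-2,0,-4]
  row3 -= 0·row0 → [0,-4,6,-1]
  row2 -= 1·row1 → [0,0,-2,-2]
  row3 -= 2·row1 → [0,0,2,3]
  row3 -= -1·row2 → [0,0,0,1]

L=[[1,0,0,0],[-2,1,0,0],[1,1,1,0],[0,2,-1,1]] U=[[-2,1,-1,0],[0,-2,2,-2],[0,0,-2,-2],[0,0,0,1]]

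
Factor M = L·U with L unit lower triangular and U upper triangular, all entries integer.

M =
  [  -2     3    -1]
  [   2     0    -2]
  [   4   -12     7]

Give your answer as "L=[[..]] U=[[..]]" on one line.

L=[[1,0,0],[-1,1,0],[-2,-2,1]] U=[[-2,3,-1],[0,3,-3],[0,0,-1]]

  R1 -= -1·R0 → [0,3,-3]
  R2 -= -2·R0 → [0,-6,5]
  R2 -= -2·R1 → [0,0,-1]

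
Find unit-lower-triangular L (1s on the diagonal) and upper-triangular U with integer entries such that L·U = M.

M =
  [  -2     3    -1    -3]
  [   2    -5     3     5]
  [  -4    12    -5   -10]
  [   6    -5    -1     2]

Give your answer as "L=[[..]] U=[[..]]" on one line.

  R1 -= -1·R0 → [0,-2,2,2]
  R2 -= 2·R0 → [0,6,-3,-4]
  R3 -= -3·R0 → [0,4,-4,-7]
  R2 -= -3·R1 → [0,0,3,2]
  R3 -= -2·R1 → [0,0,0,-3]
  R3 -= 0·R2 → [0,0,0,-3]

L=[[1,0,0,0],[-1,1,0,0],[2,-3,1,0],[-3,-2,0,1]] U=[[-2,3,-1,-3],[0,-2,2,2],[0,0,3,2],[0,0,0,-3]]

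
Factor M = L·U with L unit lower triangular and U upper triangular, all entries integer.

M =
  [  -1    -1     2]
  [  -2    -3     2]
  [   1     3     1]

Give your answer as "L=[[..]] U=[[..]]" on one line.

  r1 -= 2·r0 → [0,-1,-2]
  r2 -= -1·r0 → [0,2,3]
  r2 -= -2·r1 → [0,0,-1]

L=[[1,0,0],[2,1,0],[-1,-2,1]] U=[[-1,-1,2],[0,-1,-2],[0,0,-1]]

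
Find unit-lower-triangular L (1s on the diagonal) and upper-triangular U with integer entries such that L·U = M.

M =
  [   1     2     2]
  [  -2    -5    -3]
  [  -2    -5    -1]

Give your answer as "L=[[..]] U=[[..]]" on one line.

  r1 -= -2·r0 → [0,-1,1]
  r2 -= -2·r0 → [0,-1,3]
  r2 -= 1·r1 → [0,0,2]

L=[[1,0,0],[-2,1,0],[-2,1,1]] U=[[1,2,2],[0,-1,1],[0,0,2]]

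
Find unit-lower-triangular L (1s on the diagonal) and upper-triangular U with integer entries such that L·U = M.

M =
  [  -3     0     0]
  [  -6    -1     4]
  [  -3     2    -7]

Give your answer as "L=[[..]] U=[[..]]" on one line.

  r1 -= 2·r0 → [0,-1,4]
  r2 -= 1·r0 → [0,2,-7]
  r2 -= -2·r1 → [0,0,1]

L=[[1,0,0],[2,1,0],[1,-2,1]] U=[[-3,0,0],[0,-1,4],[0,0,1]]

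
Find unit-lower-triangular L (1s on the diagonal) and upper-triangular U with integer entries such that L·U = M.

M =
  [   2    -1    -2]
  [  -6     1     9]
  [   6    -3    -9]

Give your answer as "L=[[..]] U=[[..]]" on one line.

L=[[1,0,0],[-3,1,0],[3,0,1]] U=[[2,-1,-2],[0,-2,3],[0,0,-3]]

  R1 -= -3·R0 → [0,-2,3]
  R2 -= 3·R0 → [0,0,-3]
  R2 -= 0·R1 → [0,0,-3]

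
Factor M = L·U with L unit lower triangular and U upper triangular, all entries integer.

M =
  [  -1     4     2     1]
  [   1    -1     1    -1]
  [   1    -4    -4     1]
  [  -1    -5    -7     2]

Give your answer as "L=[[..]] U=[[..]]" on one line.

  R1 -= -1·R0 → [0,3,3,0]
  R2 -= -1·R0 → [0,0,-2,2]
  R3 -= 1·R0 → [0,-9,-9,1]
  R2 -= 0·R1 → [0,0,-2,2]
  R3 -= -3·R1 → [0,0,0,1]
  R3 -= 0·R2 → [0,0,0,1]

L=[[1,0,0,0],[-1,1,0,0],[-1,0,1,0],[1,-3,0,1]] U=[[-1,4,2,1],[0,3,3,0],[0,0,-2,2],[0,0,0,1]]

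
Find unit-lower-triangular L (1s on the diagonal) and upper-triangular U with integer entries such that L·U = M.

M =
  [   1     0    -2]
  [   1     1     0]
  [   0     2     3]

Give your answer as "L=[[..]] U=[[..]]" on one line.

L=[[1,0,0],[1,1,0],[0,2,1]] U=[[1,0,-2],[0,1,2],[0,0,-1]]

  r1 -= 1·r0 → [0,1,2]
  r2 -= 0·r0 → [0,2,3]
  r2 -= 2·r1 → [0,0,-1]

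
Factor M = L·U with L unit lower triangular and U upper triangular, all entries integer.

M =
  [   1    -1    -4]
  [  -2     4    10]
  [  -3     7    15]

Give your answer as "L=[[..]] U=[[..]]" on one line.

L=[[1,0,0],[-2,1,0],[-3,2,1]] U=[[1,-1,-4],[0,2,2],[0,0,-1]]

  R1 -= -2·R0 → [0,2,2]
  R2 -= -3·R0 → [0,4,3]
  R2 -= 2·R1 → [0,0,-1]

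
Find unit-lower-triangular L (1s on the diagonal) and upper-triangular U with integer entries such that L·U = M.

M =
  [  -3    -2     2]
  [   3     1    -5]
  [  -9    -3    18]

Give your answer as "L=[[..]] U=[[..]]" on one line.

L=[[1,0,0],[-1,1,0],[3,-3,1]] U=[[-3,-2,2],[0,-1,-3],[0,0,3]]

  R1 -= -1·R0 → [0,-1,-3]
  R2 -= 3·R0 → [0,3,12]
  R2 -= -3·R1 → [0,0,3]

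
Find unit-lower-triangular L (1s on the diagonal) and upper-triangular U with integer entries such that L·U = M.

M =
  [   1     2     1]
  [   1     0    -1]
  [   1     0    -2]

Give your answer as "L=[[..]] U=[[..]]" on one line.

L=[[1,0,0],[1,1,0],[1,1,1]] U=[[1,2,1],[0,-2,-2],[0,0,-1]]

  row1 -= 1·row0 → [0,-2,-2]
  row2 -= 1·row0 → [0,-2,-3]
  row2 -= 1·row1 → [0,0,-1]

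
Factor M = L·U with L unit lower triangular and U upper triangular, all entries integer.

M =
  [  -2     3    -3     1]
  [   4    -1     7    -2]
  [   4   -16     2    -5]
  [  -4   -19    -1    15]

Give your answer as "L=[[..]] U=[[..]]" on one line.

  R1 -= -2·R0 → [0,5,1,0]
  R2 -= -2·R0 → [0,-10,-4,-3]
  R3 -= 2·R0 → [0,-25,5,13]
  R2 -= -2·R1 → [0,0,-2,-3]
  R3 -= -5·R1 → [0,0,10,13]
  R3 -= -5·R2 → [0,0,0,-2]

L=[[1,0,0,0],[-2,1,0,0],[-2,-2,1,0],[2,-5,-5,1]] U=[[-2,3,-3,1],[0,5,1,0],[0,0,-2,-3],[0,0,0,-2]]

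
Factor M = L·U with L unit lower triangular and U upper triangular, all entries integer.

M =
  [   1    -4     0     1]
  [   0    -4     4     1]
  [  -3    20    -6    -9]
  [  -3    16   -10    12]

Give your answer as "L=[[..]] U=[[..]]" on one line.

L=[[1,0,0,0],[0,1,0,0],[-3,-2,1,0],[-3,-1,-3,1]] U=[[1,-4,0,1],[0,-4,4,1],[0,0,2,-4],[0,0,0,4]]

  row1 -= 0·row0 → [0,-4,4,1]
  row2 -= -3·row0 → [0,8,-6,-6]
  row3 -= -3·row0 → [0,4,-10,15]
  row2 -= -2·row1 → [0,0,2,-4]
  row3 -= -1·row1 → [0,0,-6,16]
  row3 -= -3·row2 → [0,0,0,4]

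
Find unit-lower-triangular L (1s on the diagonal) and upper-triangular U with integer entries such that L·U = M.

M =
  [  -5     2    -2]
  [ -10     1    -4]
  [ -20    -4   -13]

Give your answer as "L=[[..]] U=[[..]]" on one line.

L=[[1,0,0],[2,1,0],[4,4,1]] U=[[-5,2,-2],[0,-3,0],[0,0,-5]]

  R1 -= 2·R0 → [0,-3,0]
  R2 -= 4·R0 → [0,-12,-5]
  R2 -= 4·R1 → [0,0,-5]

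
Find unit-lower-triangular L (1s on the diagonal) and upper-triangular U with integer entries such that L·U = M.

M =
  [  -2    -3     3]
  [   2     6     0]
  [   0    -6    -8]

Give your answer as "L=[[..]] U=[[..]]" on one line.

L=[[1,0,0],[-1,1,0],[0,-2,1]] U=[[-2,-3,3],[0,3,3],[0,0,-2]]

  r1 -= -1·r0 → [0,3,3]
  r2 -= 0·r0 → [0,-6,-8]
  r2 -= -2·r1 → [0,0,-2]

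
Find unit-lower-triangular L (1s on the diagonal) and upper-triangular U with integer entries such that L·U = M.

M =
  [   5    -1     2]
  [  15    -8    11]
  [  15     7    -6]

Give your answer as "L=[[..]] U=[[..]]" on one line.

L=[[1,0,0],[3,1,0],[3,-2,1]] U=[[5,-1,2],[0,-5,5],[0,0,-2]]

  row1 -= 3·row0 → [0,-5,5]
  row2 -= 3·row0 → [0,10,-12]
  row2 -= -2·row1 → [0,0,-2]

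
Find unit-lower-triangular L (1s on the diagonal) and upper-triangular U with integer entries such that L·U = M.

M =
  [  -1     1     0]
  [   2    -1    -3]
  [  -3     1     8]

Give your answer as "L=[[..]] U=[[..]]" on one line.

  row1 -= -2·row0 → [0,1,-3]
  row2 -= 3·row0 → [0,-2,8]
  row2 -= -2·row1 → [0,0,2]

L=[[1,0,0],[-2,1,0],[3,-2,1]] U=[[-1,1,0],[0,1,-3],[0,0,2]]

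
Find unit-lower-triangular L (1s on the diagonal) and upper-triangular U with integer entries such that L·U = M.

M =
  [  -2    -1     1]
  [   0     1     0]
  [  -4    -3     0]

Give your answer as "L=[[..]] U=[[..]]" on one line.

  R1 -= 0·R0 → [0,1,0]
  R2 -= 2·R0 → [0,-1,-2]
  R2 -= -1·R1 → [0,0,-2]

L=[[1,0,0],[0,1,0],[2,-1,1]] U=[[-2,-1,1],[0,1,0],[0,0,-2]]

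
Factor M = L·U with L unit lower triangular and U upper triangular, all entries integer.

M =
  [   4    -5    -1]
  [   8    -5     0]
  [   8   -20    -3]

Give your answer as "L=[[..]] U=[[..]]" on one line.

  row1 -= 2·row0 → [0,5,2]
  row2 -= 2·row0 → [0,-10,-1]
  row2 -= -2·row1 → [0,0,3]

L=[[1,0,0],[2,1,0],[2,-2,1]] U=[[4,-5,-1],[0,5,2],[0,0,3]]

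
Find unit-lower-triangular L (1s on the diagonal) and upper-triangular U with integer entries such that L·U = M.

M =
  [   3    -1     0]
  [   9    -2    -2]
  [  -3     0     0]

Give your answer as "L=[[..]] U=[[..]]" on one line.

  r1 -= 3·r0 → [0,1,-2]
  r2 -= -1·r0 → [0,-1,0]
  r2 -= -1·r1 → [0,0,-2]

L=[[1,0,0],[3,1,0],[-1,-1,1]] U=[[3,-1,0],[0,1,-2],[0,0,-2]]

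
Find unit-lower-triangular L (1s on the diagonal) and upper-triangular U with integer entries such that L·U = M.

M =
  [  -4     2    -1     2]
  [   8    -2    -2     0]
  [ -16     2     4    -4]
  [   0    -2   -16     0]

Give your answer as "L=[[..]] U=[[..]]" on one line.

  R1 -= -2·R0 → [0,2,-4,4]
  R2 -= 4·R0 → [0,-6,8,-12]
  R3 -= 0·R0 → [0,-2,-16,0]
  R2 -= -3·R1 → [0,0,-4,0]
  R3 -= -1·R1 → [0,0,-20,4]
  R3 -= 5·R2 → [0,0,0,4]

L=[[1,0,0,0],[-2,1,0,0],[4,-3,1,0],[0,-1,5,1]] U=[[-4,2,-1,2],[0,2,-4,4],[0,0,-4,0],[0,0,0,4]]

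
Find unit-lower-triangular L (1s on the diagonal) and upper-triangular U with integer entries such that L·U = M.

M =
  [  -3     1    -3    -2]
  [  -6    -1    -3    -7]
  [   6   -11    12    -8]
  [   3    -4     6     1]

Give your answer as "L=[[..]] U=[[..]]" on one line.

  r1 -= 2·r0 → [0,-3,3,-3]
  r2 -= -2·r0 → [0,-9,6,-12]
  r3 -= -1·r0 → [0,-3,3,-1]
  r2 -= 3·r1 → [0,0,-3,-3]
  r3 -= 1·r1 → [0,0,0,2]
  r3 -= 0·r2 → [0,0,0,2]

L=[[1,0,0,0],[2,1,0,0],[-2,3,1,0],[-1,1,0,1]] U=[[-3,1,-3,-2],[0,-3,3,-3],[0,0,-3,-3],[0,0,0,2]]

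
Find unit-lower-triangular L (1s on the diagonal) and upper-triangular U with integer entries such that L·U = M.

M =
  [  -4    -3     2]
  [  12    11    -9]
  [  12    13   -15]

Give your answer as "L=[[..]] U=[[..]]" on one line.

  row1 -= -3·row0 → [0,2,-3]
  row2 -= -3·row0 → [0,4,-9]
  row2 -= 2·row1 → [0,0,-3]

L=[[1,0,0],[-3,1,0],[-3,2,1]] U=[[-4,-3,2],[0,2,-3],[0,0,-3]]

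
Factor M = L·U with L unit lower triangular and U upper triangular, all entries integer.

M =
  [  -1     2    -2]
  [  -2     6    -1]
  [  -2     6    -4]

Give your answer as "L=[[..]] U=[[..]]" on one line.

L=[[1,0,0],[2,1,0],[2,1,1]] U=[[-1,2,-2],[0,2,3],[0,0,-3]]

  row1 -= 2·row0 → [0,2,3]
  row2 -= 2·row0 → [0,2,0]
  row2 -= 1·row1 → [0,0,-3]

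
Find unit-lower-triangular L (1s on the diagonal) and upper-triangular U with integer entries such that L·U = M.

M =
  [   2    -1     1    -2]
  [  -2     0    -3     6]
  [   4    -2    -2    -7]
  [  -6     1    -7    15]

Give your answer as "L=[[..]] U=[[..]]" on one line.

L=[[1,0,0,0],[-1,1,0,0],[2,0,1,0],[-3,2,0,1]] U=[[2,-1,1,-2],[0,-1,-2,4],[0,0,-4,-3],[0,0,0,1]]

  R1 -= -1·R0 → [0,-1,-2,4]
  R2 -= 2·R0 → [0,0,-4,-3]
  R3 -= -3·R0 → [0,-2,-4,9]
  R2 -= 0·R1 → [0,0,-4,-3]
  R3 -= 2·R1 → [0,0,0,1]
  R3 -= 0·R2 → [0,0,0,1]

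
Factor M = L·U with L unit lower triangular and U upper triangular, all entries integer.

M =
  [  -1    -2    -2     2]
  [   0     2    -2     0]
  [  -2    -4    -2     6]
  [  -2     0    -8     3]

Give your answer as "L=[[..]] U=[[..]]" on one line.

L=[[1,0,0,0],[0,1,0,0],[2,0,1,0],[2,2,0,1]] U=[[-1,-2,-2,2],[0,2,-2,0],[0,0,2,2],[0,0,0,-1]]

  R1 -= 0·R0 → [0,2,-2,0]
  R2 -= 2·R0 → [0,0,2,2]
  R3 -= 2·R0 → [0,4,-4,-1]
  R2 -= 0·R1 → [0,0,2,2]
  R3 -= 2·R1 → [0,0,0,-1]
  R3 -= 0·R2 → [0,0,0,-1]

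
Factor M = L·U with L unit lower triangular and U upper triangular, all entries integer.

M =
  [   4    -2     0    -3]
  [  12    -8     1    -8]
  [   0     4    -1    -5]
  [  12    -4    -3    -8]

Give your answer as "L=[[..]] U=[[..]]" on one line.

L=[[1,0,0,0],[3,1,0,0],[0,-2,1,0],[3,-1,-2,1]] U=[[4,-2,0,-3],[0,-2,1,1],[0,0,1,-3],[0,0,0,-4]]

  row1 -= 3·row0 → [0,-2,1,1]
  row2 -= 0·row0 → [0,4,-1,-5]
  row3 -= 3·row0 → [0,2,-3,1]
  row2 -= -2·row1 → [0,0,1,-3]
  row3 -= -1·row1 → [0,0,-2,2]
  row3 -= -2·row2 → [0,0,0,-4]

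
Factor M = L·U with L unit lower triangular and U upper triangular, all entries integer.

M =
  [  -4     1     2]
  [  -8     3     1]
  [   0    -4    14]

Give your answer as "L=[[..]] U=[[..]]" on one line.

  r1 -= 2·r0 → [0,1,-3]
  r2 -= 0·r0 → [0,-4,14]
  r2 -= -4·r1 → [0,0,2]

L=[[1,0,0],[2,1,0],[0,-4,1]] U=[[-4,1,2],[0,1,-3],[0,0,2]]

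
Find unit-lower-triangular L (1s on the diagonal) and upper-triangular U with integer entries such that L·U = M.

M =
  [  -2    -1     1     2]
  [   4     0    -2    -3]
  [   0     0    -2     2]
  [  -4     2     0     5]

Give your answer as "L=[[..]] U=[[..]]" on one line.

  r1 -= -2·r0 → [0,-2,0,1]
  r2 -= 0·r0 → [0,0,-2,2]
  r3 -= 2·r0 → [0,4,-2,1]
  r2 -= 0·r1 → [0,0,-2,2]
  r3 -= -2·r1 → [0,0,-2,3]
  r3 -= 1·r2 → [0,0,0,1]

L=[[1,0,0,0],[-2,1,0,0],[0,0,1,0],[2,-2,1,1]] U=[[-2,-1,1,2],[0,-2,0,1],[0,0,-2,2],[0,0,0,1]]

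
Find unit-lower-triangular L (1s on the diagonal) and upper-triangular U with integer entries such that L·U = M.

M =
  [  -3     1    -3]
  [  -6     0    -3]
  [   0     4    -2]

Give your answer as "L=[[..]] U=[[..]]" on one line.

  R1 -= 2·R0 → [0,-2,3]
  R2 -= 0·R0 → [0,4,-2]
  R2 -= -2·R1 → [0,0,4]

L=[[1,0,0],[2,1,0],[0,-2,1]] U=[[-3,1,-3],[0,-2,3],[0,0,4]]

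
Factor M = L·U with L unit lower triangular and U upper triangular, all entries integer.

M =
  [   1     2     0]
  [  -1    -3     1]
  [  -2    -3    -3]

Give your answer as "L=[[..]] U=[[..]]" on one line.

L=[[1,0,0],[-1,1,0],[-2,-1,1]] U=[[1,2,0],[0,-1,1],[0,0,-2]]

  r1 -= -1·r0 → [0,-1,1]
  r2 -= -2·r0 → [0,1,-3]
  r2 -= -1·r1 → [0,0,-2]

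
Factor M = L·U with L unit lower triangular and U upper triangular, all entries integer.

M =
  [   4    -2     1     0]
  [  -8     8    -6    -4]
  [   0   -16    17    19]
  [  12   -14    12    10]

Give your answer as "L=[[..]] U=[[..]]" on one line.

L=[[1,0,0,0],[-2,1,0,0],[0,-4,1,0],[3,-2,1,1]] U=[[4,-2,1,0],[0,4,-4,-4],[0,0,1,3],[0,0,0,-1]]

  row1 -= -2·row0 → [0,4,-4,-4]
  row2 -= 0·row0 → [0,-16,17,19]
  row3 -= 3·row0 → [0,-8,9,10]
  row2 -= -4·row1 → [0,0,1,3]
  row3 -= -2·row1 → [0,0,1,2]
  row3 -= 1·row2 → [0,0,0,-1]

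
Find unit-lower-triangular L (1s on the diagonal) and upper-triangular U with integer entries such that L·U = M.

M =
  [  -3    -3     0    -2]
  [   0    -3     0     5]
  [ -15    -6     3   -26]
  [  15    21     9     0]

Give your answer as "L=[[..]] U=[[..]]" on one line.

L=[[1,0,0,0],[0,1,0,0],[5,-3,1,0],[-5,-2,3,1]] U=[[-3,-3,0,-2],[0,-3,0,5],[0,0,3,-1],[0,0,0,3]]

  R1 -= 0·R0 → [0,-3,0,5]
  R2 -= 5·R0 → [0,9,3,-16]
  R3 -= -5·R0 → [0,6,9,-10]
  R2 -= -3·R1 → [0,0,3,-1]
  R3 -= -2·R1 → [0,0,9,0]
  R3 -= 3·R2 → [0,0,0,3]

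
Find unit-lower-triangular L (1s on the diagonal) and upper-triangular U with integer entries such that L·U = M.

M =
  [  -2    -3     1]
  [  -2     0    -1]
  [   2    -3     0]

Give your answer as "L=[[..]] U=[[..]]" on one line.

L=[[1,0,0],[1,1,0],[-1,-2,1]] U=[[-2,-3,1],[0,3,-2],[0,0,-3]]

  r1 -= 1·r0 → [0,3,-2]
  r2 -= -1·r0 → [0,-6,1]
  r2 -= -2·r1 → [0,0,-3]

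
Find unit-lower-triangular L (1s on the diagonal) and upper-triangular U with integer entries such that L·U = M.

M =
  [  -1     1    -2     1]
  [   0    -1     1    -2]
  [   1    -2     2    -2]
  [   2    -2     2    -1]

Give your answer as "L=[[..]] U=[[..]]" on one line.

  row1 -= 0·row0 → [0,-1,1,-2]
  row2 -= -1·row0 → [0,-1,0,-1]
  row3 -= -2·row0 → [0,0,-2,1]
  row2 -= 1·row1 → [0,0,-1,1]
  row3 -= 0·row1 → [0,0,-2,1]
  row3 -= 2·row2 → [0,0,0,-1]

L=[[1,0,0,0],[0,1,0,0],[-1,1,1,0],[-2,0,2,1]] U=[[-1,1,-2,1],[0,-1,1,-2],[0,0,-1,1],[0,0,0,-1]]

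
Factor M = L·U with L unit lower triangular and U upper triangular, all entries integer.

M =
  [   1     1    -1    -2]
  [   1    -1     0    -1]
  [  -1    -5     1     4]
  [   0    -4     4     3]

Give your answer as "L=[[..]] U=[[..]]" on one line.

  r1 -= 1·r0 → [0,-2,1,1]
  r2 -= -1·r0 → [0,-4,0,2]
  r3 -= 0·r0 → [0,-4,4,3]
  r2 -= 2·r1 → [0,0,-2,0]
  r3 -= 2·r1 → [0,0,2,1]
  r3 -= -1·r2 → [0,0,0,1]

L=[[1,0,0,0],[1,1,0,0],[-1,2,1,0],[0,2,-1,1]] U=[[1,1,-1,-2],[0,-2,1,1],[0,0,-2,0],[0,0,0,1]]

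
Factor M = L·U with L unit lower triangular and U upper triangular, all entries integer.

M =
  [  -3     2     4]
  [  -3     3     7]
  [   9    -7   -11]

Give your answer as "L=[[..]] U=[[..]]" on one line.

L=[[1,0,0],[1,1,0],[-3,-1,1]] U=[[-3,2,4],[0,1,3],[0,0,4]]

  R1 -= 1·R0 → [0,1,3]
  R2 -= -3·R0 → [0,-1,1]
  R2 -= -1·R1 → [0,0,4]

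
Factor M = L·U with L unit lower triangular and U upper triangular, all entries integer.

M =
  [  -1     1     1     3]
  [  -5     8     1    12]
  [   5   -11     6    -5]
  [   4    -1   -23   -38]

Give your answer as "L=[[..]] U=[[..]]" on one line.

  r1 -= 5·r0 → [0,3,-4,-3]
  r2 -= -5·r0 → [0,-6,11,10]
  r3 -= -4·r0 → [0,3,-19,-26]
  r2 -= -2·r1 → [0,0,3,4]
  r3 -= 1·r1 → [0,0,-15,-23]
  r3 -= -5·r2 → [0,0,0,-3]

L=[[1,0,0,0],[5,1,0,0],[-5,-2,1,0],[-4,1,-5,1]] U=[[-1,1,1,3],[0,3,-4,-3],[0,0,3,4],[0,0,0,-3]]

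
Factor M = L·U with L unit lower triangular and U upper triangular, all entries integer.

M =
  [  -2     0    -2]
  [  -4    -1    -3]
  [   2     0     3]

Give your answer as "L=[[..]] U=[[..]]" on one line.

  R1 -= 2·R0 → [0,-1,1]
  R2 -= -1·R0 → [0,0,1]
  R2 -= 0·R1 → [0,0,1]

L=[[1,0,0],[2,1,0],[-1,0,1]] U=[[-2,0,-2],[0,-1,1],[0,0,1]]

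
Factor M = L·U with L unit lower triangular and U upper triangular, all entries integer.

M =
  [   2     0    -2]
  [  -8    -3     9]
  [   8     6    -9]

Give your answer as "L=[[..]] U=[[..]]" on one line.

  row1 -= -4·row0 → [0,-3,1]
  row2 -= 4·row0 → [0,6,-1]
  row2 -= -2·row1 → [0,0,1]

L=[[1,0,0],[-4,1,0],[4,-2,1]] U=[[2,0,-2],[0,-3,1],[0,0,1]]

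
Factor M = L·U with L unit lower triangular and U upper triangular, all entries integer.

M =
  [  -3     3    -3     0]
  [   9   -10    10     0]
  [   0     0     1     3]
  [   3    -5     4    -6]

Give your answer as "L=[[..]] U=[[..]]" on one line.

L=[[1,0,0,0],[-3,1,0,0],[0,0,1,0],[-1,2,-1,1]] U=[[-3,3,-3,0],[0,-1,1,0],[0,0,1,3],[0,0,0,-3]]

  row1 -= -3·row0 → [0,-1,1,0]
  row2 -= 0·row0 → [0,0,1,3]
  row3 -= -1·row0 → [0,-2,1,-6]
  row2 -= 0·row1 → [0,0,1,3]
  row3 -= 2·row1 → [0,0,-1,-6]
  row3 -= -1·row2 → [0,0,0,-3]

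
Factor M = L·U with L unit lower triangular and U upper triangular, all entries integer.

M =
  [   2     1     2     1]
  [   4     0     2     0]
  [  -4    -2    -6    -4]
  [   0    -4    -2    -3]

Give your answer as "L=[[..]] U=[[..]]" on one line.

  r1 -= 2·r0 → [0,-2,-2,-2]
  r2 -= -2·r0 → [0,0,-2,-2]
  r3 -= 0·r0 → [0,-4,-2,-3]
  r2 -= 0·r1 → [0,0,-2,-2]
  r3 -= 2·r1 → [0,0,2,1]
  r3 -= -1·r2 → [0,0,0,-1]

L=[[1,0,0,0],[2,1,0,0],[-2,0,1,0],[0,2,-1,1]] U=[[2,1,2,1],[0,-2,-2,-2],[0,0,-2,-2],[0,0,0,-1]]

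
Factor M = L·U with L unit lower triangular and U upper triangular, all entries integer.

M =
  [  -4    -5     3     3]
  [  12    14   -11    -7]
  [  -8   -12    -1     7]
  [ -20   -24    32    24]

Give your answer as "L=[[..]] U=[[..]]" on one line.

  r1 -= -3·r0 → [0,-1,-2,2]
  r2 -= 2·r0 → [0,-2,-7,1]
  r3 -= 5·r0 → [0,1,17,9]
  r2 -= 2·r1 → [0,0,-3,-3]
  r3 -= -1·r1 → [0,0,15,11]
  r3 -= -5·r2 → [0,0,0,-4]

L=[[1,0,0,0],[-3,1,0,0],[2,2,1,0],[5,-1,-5,1]] U=[[-4,-5,3,3],[0,-1,-2,2],[0,0,-3,-3],[0,0,0,-4]]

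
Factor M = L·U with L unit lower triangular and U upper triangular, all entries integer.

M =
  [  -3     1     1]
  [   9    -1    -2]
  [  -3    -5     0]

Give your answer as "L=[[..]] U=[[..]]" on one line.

  R1 -= -3·R0 → [0,2,1]
  R2 -= 1·R0 → [0,-6,-1]
  R2 -= -3·R1 → [0,0,2]

L=[[1,0,0],[-3,1,0],[1,-3,1]] U=[[-3,1,1],[0,2,1],[0,0,2]]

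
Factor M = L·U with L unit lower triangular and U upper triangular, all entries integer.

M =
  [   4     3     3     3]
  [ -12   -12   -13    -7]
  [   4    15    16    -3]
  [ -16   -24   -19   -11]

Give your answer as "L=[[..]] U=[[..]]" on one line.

L=[[1,0,0,0],[-3,1,0,0],[1,-4,1,0],[-4,4,-3,1]] U=[[4,3,3,3],[0,-3,-4,2],[0,0,-3,2],[0,0,0,-1]]

  R1 -= -3·R0 → [0,-3,-4,2]
  R2 -= 1·R0 → [0,12,13,-6]
  R3 -= -4·R0 → [0,-12,-7,1]
  R2 -= -4·R1 → [0,0,-3,2]
  R3 -= 4·R1 → [0,0,9,-7]
  R3 -= -3·R2 → [0,0,0,-1]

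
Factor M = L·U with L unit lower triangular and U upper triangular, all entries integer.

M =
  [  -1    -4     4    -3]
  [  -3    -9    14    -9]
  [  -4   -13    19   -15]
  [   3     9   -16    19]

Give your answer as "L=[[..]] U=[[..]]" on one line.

L=[[1,0,0,0],[3,1,0,0],[4,1,1,0],[-3,-1,-2,1]] U=[[-1,-4,4,-3],[0,3,2,0],[0,0,1,-3],[0,0,0,4]]

  row1 -= 3·row0 → [0,3,2,0]
  row2 -= 4·row0 → [0,3,3,-3]
  row3 -= -3·row0 → [0,-3,-4,10]
  row2 -= 1·row1 → [0,0,1,-3]
  row3 -= -1·row1 → [0,0,-2,10]
  row3 -= -2·row2 → [0,0,0,4]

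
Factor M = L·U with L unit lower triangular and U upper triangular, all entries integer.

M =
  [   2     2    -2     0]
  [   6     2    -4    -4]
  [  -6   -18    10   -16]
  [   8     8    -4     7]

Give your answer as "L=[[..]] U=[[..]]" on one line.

  R1 -= 3·R0 → [0,-4,2,-4]
  R2 -= -3·R0 → [0,-12,4,-16]
  R3 -= 4·R0 → [0,0,4,7]
  R2 -= 3·R1 → [0,0,-2,-4]
  R3 -= 0·R1 → [0,0,4,7]
  R3 -= -2·R2 → [0,0,0,-1]

L=[[1,0,0,0],[3,1,0,0],[-3,3,1,0],[4,0,-2,1]] U=[[2,2,-2,0],[0,-4,2,-4],[0,0,-2,-4],[0,0,0,-1]]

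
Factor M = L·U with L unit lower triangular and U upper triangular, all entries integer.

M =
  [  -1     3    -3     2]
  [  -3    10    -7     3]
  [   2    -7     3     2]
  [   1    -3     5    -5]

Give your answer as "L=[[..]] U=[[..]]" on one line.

  row1 -= 3·row0 → [0,1,2,-3]
  row2 -= -2·row0 → [0,-1,-3,6]
  row3 -= -1·row0 → [0,0,2,-3]
  row2 -= -1·row1 → [0,0,-1,3]
  row3 -= 0·row1 → [0,0,2,-3]
  row3 -= -2·row2 → [0,0,0,3]

L=[[1,0,0,0],[3,1,0,0],[-2,-1,1,0],[-1,0,-2,1]] U=[[-1,3,-3,2],[0,1,2,-3],[0,0,-1,3],[0,0,0,3]]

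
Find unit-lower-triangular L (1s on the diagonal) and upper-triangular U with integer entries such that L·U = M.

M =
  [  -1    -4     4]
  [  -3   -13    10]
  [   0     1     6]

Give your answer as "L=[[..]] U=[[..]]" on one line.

  R1 -= 3·R0 → [0,-1,-2]
  R2 -= 0·R0 → [0,1,6]
  R2 -= -1·R1 → [0,0,4]

L=[[1,0,0],[3,1,0],[0,-1,1]] U=[[-1,-4,4],[0,-1,-2],[0,0,4]]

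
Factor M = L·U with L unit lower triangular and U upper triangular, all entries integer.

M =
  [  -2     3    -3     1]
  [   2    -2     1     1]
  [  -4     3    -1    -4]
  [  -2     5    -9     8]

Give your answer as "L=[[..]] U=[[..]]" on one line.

L=[[1,0,0,0],[-1,1,0,0],[2,-3,1,0],[1,2,2,1]] U=[[-2,3,-3,1],[0,1,-2,2],[0,0,-1,0],[0,0,0,3]]

  R1 -= -1·R0 → [0,1,-2,2]
  R2 -= 2·R0 → [0,-3,5,-6]
  R3 -= 1·R0 → [0,2,-6,7]
  R2 -= -3·R1 → [0,0,-1,0]
  R3 -= 2·R1 → [0,0,-2,3]
  R3 -= 2·R2 → [0,0,0,3]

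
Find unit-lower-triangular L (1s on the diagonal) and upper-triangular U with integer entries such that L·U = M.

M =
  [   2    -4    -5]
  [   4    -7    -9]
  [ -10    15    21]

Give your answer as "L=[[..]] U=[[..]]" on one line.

  row1 -= 2·row0 → [0,1,1]
  row2 -= -5·row0 → [0,-5,-4]
  row2 -= -5·row1 → [0,0,1]

L=[[1,0,0],[2,1,0],[-5,-5,1]] U=[[2,-4,-5],[0,1,1],[0,0,1]]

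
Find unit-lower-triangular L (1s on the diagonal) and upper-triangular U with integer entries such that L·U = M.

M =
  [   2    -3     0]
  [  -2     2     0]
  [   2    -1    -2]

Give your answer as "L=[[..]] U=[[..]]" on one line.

  R1 -= -1·R0 → [0,-1,0]
  R2 -= 1·R0 → [0,2,-2]
  R2 -= -2·R1 → [0,0,-2]

L=[[1,0,0],[-1,1,0],[1,-2,1]] U=[[2,-3,0],[0,-1,0],[0,0,-2]]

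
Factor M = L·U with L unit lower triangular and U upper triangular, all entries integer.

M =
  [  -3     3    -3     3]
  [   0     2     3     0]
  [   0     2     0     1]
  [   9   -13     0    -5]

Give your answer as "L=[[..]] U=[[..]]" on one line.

L=[[1,0,0,0],[0,1,0,0],[0,1,1,0],[-3,-2,1,1]] U=[[-3,3,-3,3],[0,2,3,0],[0,0,-3,1],[0,0,0,3]]

  R1 -= 0·R0 → [0,2,3,0]
  R2 -= 0·R0 → [0,2,0,1]
  R3 -= -3·R0 → [0,-4,-9,4]
  R2 -= 1·R1 → [0,0,-3,1]
  R3 -= -2·R1 → [0,0,-3,4]
  R3 -= 1·R2 → [0,0,0,3]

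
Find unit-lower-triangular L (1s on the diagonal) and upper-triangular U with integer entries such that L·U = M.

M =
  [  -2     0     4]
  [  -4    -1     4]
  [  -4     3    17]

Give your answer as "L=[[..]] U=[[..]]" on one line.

L=[[1,0,0],[2,1,0],[2,-3,1]] U=[[-2,0,4],[0,-1,-4],[0,0,-3]]

  row1 -= 2·row0 → [0,-1,-4]
  row2 -= 2·row0 → [0,3,9]
  row2 -= -3·row1 → [0,0,-3]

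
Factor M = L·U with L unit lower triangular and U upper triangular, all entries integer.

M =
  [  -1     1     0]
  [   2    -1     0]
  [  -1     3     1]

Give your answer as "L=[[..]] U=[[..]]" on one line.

L=[[1,0,0],[-2,1,0],[1,2,1]] U=[[-1,1,0],[0,1,0],[0,0,1]]

  row1 -= -2·row0 → [0,1,0]
  row2 -= 1·row0 → [0,2,1]
  row2 -= 2·row1 → [0,0,1]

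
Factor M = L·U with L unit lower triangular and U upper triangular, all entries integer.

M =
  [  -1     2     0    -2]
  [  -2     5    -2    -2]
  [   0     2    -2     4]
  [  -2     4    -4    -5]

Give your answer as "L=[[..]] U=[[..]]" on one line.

L=[[1,0,0,0],[2,1,0,0],[0,2,1,0],[2,0,-2,1]] U=[[-1,2,0,-2],[0,1,-2,2],[0,0,2,0],[0,0,0,-1]]

  r1 -= 2·r0 → [0,1,-2,2]
  r2 -= 0·r0 → [0,2,-2,4]
  r3 -= 2·r0 → [0,0,-4,-1]
  r2 -= 2·r1 → [0,0,2,0]
  r3 -= 0·r1 → [0,0,-4,-1]
  r3 -= -2·r2 → [0,0,0,-1]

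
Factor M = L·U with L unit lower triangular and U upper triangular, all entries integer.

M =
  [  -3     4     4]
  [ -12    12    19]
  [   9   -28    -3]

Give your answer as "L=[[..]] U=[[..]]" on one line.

  row1 -= 4·row0 → [0,-4,3]
  row2 -= -3·row0 → [0,-16,9]
  row2 -= 4·row1 → [0,0,-3]

L=[[1,0,0],[4,1,0],[-3,4,1]] U=[[-3,4,4],[0,-4,3],[0,0,-3]]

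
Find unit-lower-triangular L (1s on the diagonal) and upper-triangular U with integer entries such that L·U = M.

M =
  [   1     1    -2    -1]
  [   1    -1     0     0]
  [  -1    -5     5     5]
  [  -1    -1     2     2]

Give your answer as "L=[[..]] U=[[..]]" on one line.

  r1 -= 1·r0 → [0,-2,2,1]
  r2 -= -1·r0 → [0,-4,3,4]
  r3 -= -1·r0 → [0,0,0,1]
  r2 -= 2·r1 → [0,0,-1,2]
  r3 -= 0·r1 → [0,0,0,1]
  r3 -= 0·r2 → [0,0,0,1]

L=[[1,0,0,0],[1,1,0,0],[-1,2,1,0],[-1,0,0,1]] U=[[1,1,-2,-1],[0,-2,2,1],[0,0,-1,2],[0,0,0,1]]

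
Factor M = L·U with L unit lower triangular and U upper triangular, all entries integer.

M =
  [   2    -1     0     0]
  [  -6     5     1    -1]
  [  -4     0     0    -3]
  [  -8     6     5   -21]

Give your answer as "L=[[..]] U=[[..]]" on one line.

L=[[1,0,0,0],[-3,1,0,0],[-2,-1,1,0],[-4,1,4,1]] U=[[2,-1,0,0],[0,2,1,-1],[0,0,1,-4],[0,0,0,-4]]

  r1 -= -3·r0 → [0,2,1,-1]
  r2 -= -2·r0 → [0,-2,0,-3]
  r3 -= -4·r0 → [0,2,5,-21]
  r2 -= -1·r1 → [0,0,1,-4]
  r3 -= 1·r1 → [0,0,4,-20]
  r3 -= 4·r2 → [0,0,0,-4]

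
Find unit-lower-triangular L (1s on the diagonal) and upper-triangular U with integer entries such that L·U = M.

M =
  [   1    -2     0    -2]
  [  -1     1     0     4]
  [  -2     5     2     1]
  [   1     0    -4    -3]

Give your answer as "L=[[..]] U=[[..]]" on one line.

  r1 -= -1·r0 → [0,-1,0,2]
  r2 -= -2·r0 → [0,1,2,-3]
  r3 -= 1·r0 → [0,2,-4,-1]
  r2 -= -1·r1 → [0,0,2,-1]
  r3 -= -2·r1 → [0,0,-4,3]
  r3 -= -2·r2 → [0,0,0,1]

L=[[1,0,0,0],[-1,1,0,0],[-2,-1,1,0],[1,-2,-2,1]] U=[[1,-2,0,-2],[0,-1,0,2],[0,0,2,-1],[0,0,0,1]]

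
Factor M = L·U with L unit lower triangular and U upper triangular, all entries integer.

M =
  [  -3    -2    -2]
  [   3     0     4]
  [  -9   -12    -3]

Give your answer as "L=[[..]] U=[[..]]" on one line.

  R1 -= -1·R0 → [0,-2,2]
  R2 -= 3·R0 → [0,-6,3]
  R2 -= 3·R1 → [0,0,-3]

L=[[1,0,0],[-1,1,0],[3,3,1]] U=[[-3,-2,-2],[0,-2,2],[0,0,-3]]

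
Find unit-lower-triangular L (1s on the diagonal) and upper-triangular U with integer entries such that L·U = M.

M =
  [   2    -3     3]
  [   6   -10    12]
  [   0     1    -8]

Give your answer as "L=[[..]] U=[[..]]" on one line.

  r1 -= 3·r0 → [0,-1,3]
  r2 -= 0·r0 → [0,1,-8]
  r2 -= -1·r1 → [0,0,-5]

L=[[1,0,0],[3,1,0],[0,-1,1]] U=[[2,-3,3],[0,-1,3],[0,0,-5]]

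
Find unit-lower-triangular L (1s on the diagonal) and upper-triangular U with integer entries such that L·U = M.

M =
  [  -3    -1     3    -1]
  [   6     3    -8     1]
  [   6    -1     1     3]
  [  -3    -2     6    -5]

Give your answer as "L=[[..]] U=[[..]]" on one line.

L=[[1,0,0,0],[-2,1,0,0],[-2,-3,1,0],[1,-1,1,1]] U=[[-3,-1,3,-1],[0,1,-2,-1],[0,0,1,-2],[0,0,0,-3]]

  R1 -= -2·R0 → [0,1,-2,-1]
  R2 -= -2·R0 → [0,-3,7,1]
  R3 -= 1·R0 → [0,-1,3,-4]
  R2 -= -3·R1 → [0,0,1,-2]
  R3 -= -1·R1 → [0,0,1,-5]
  R3 -= 1·R2 → [0,0,0,-3]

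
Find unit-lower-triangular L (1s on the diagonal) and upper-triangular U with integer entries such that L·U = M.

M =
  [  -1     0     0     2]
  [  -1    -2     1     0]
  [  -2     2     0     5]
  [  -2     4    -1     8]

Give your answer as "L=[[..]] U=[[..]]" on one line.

L=[[1,0,0,0],[1,1,0,0],[2,-1,1,0],[2,-2,1,1]] U=[[-1,0,0,2],[0,-2,1,-2],[0,0,1,-1],[0,0,0,1]]

  r1 -= 1·r0 → [0,-2,1,-2]
  r2 -= 2·r0 → [0,2,0,1]
  r3 -= 2·r0 → [0,4,-1,4]
  r2 -= -1·r1 → [0,0,1,-1]
  r3 -= -2·r1 → [0,0,1,0]
  r3 -= 1·r2 → [0,0,0,1]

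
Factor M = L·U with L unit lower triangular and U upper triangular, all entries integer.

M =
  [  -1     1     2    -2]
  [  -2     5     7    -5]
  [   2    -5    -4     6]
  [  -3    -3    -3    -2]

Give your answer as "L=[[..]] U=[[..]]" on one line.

  R1 -= 2·R0 → [0,3,3,-1]
  R2 -= -2·R0 → [0,-3,0,2]
  R3 -= 3·R0 → [0,-6,-9,4]
  R2 -= -1·R1 → [0,0,3,1]
  R3 -= -2·R1 → [0,0,-3,2]
  R3 -= -1·R2 → [0,0,0,3]

L=[[1,0,0,0],[2,1,0,0],[-2,-1,1,0],[3,-2,-1,1]] U=[[-1,1,2,-2],[0,3,3,-1],[0,0,3,1],[0,0,0,3]]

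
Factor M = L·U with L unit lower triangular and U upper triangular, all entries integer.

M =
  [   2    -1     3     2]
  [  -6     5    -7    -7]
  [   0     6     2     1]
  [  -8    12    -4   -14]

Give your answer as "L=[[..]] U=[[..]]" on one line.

L=[[1,0,0,0],[-3,1,0,0],[0,3,1,0],[-4,4,0,1]] U=[[2,-1,3,2],[0,2,2,-1],[0,0,-4,4],[0,0,0,-2]]

  row1 -= -3·row0 → [0,2,2,-1]
  row2 -= 0·row0 → [0,6,2,1]
  row3 -= -4·row0 → [0,8,8,-6]
  row2 -= 3·row1 → [0,0,-4,4]
  row3 -= 4·row1 → [0,0,0,-2]
  row3 -= 0·row2 → [0,0,0,-2]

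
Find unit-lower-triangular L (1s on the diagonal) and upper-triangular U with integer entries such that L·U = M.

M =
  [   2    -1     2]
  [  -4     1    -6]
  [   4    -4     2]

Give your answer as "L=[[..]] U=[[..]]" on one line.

  row1 -= -2·row0 → [0,-1,-2]
  row2 -= 2·row0 → [0,-2,-2]
  row2 -= 2·row1 → [0,0,2]

L=[[1,0,0],[-2,1,0],[2,2,1]] U=[[2,-1,2],[0,-1,-2],[0,0,2]]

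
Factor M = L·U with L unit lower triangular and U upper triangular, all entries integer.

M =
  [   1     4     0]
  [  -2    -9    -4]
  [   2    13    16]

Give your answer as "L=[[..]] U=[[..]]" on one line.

L=[[1,0,0],[-2,1,0],[2,-5,1]] U=[[1,4,0],[0,-1,-4],[0,0,-4]]

  R1 -= -2·R0 → [0,-1,-4]
  R2 -= 2·R0 → [0,5,16]
  R2 -= -5·R1 → [0,0,-4]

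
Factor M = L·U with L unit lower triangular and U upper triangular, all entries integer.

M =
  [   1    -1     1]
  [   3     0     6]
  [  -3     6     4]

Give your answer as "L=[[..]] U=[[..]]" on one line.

  row1 -= 3·row0 → [0,3,3]
  row2 -= -3·row0 → [0,3,7]
  row2 -= 1·row1 → [0,0,4]

L=[[1,0,0],[3,1,0],[-3,1,1]] U=[[1,-1,1],[0,3,3],[0,0,4]]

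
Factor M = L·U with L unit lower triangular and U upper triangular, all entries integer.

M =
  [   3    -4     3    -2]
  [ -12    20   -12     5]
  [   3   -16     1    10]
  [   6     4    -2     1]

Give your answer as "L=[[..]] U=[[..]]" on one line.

  r1 -= -4·r0 → [0,4,0,-3]
  r2 -= 1·r0 → [0,-12,-2,12]
  r3 -= 2·r0 → [0,12,-8,5]
  r2 -= -3·r1 → [0,0,-2,3]
  r3 -= 3·r1 → [0,0,-8,14]
  r3 -= 4·r2 → [0,0,0,2]

L=[[1,0,0,0],[-4,1,0,0],[1,-3,1,0],[2,3,4,1]] U=[[3,-4,3,-2],[0,4,0,-3],[0,0,-2,3],[0,0,0,2]]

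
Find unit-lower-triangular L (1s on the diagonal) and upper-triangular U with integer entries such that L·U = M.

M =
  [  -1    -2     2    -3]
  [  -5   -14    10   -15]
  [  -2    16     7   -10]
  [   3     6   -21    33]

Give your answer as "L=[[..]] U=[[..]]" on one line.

  r1 -= 5·r0 → [0,-4,0,0]
  r2 -= 2·r0 → [0,20,3,-4]
  r3 -= -3·r0 → [0,0,-15,24]
  r2 -= -5·r1 → [0,0,3,-4]
  r3 -= 0·r1 → [0,0,-15,24]
  r3 -= -5·r2 → [0,0,0,4]

L=[[1,0,0,0],[5,1,0,0],[2,-5,1,0],[-3,0,-5,1]] U=[[-1,-2,2,-3],[0,-4,0,0],[0,0,3,-4],[0,0,0,4]]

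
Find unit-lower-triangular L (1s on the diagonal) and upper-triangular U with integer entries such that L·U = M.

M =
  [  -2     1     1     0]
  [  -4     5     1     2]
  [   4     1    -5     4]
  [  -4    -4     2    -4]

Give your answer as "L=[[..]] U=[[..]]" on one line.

L=[[1,0,0,0],[2,1,0,0],[-2,1,1,0],[2,-2,1,1]] U=[[-2,1,1,0],[0,3,-1,2],[0,0,-2,2],[0,0,0,-2]]

  R1 -= 2·R0 → [0,3,-1,2]
  R2 -= -2·R0 → [0,3,-3,4]
  R3 -= 2·R0 → [0,-6,0,-4]
  R2 -= 1·R1 → [0,0,-2,2]
  R3 -= -2·R1 → [0,0,-2,0]
  R3 -= 1·R2 → [0,0,0,-2]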